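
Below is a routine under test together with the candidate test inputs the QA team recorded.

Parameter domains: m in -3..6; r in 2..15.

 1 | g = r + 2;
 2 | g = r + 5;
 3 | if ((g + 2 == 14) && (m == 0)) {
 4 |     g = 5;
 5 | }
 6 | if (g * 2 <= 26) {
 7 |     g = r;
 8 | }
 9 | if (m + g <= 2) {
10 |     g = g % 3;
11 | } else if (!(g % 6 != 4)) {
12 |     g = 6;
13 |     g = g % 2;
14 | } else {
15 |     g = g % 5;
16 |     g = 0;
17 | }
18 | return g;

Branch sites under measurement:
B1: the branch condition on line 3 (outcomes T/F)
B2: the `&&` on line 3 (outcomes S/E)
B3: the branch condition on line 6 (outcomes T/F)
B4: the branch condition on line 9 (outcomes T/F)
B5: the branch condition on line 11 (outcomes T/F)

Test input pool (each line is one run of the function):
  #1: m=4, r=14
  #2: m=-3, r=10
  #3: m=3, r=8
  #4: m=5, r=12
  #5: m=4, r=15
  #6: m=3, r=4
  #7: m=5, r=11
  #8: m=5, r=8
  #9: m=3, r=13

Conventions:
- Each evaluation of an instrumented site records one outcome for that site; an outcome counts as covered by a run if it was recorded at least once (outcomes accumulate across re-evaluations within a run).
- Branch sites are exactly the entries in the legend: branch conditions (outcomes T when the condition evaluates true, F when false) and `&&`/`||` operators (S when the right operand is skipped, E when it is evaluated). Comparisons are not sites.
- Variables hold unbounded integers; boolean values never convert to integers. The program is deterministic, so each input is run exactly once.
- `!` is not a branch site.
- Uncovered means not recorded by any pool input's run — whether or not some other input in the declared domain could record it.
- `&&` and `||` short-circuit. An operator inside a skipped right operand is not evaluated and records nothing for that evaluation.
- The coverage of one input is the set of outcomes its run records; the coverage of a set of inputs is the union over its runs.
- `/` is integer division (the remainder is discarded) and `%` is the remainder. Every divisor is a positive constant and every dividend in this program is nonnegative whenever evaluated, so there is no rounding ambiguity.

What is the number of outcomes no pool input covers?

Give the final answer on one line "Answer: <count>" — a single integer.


input #1 (m=4, r=14): events B2->S, B1->F, B3->F, B4->F, B5->F; covers B1=F, B2=S, B3=F, B4=F, B5=F
input #2 (m=-3, r=10): events B2->S, B1->F, B3->F, B4->F, B5->F; covers B1=F, B2=S, B3=F, B4=F, B5=F
input #3 (m=3, r=8): events B2->S, B1->F, B3->T, B4->F, B5->F; covers B1=F, B2=S, B3=T, B4=F, B5=F
input #4 (m=5, r=12): events B2->S, B1->F, B3->F, B4->F, B5->F; covers B1=F, B2=S, B3=F, B4=F, B5=F
input #5 (m=4, r=15): events B2->S, B1->F, B3->F, B4->F, B5->F; covers B1=F, B2=S, B3=F, B4=F, B5=F
input #6 (m=3, r=4): events B2->S, B1->F, B3->T, B4->F, B5->T; covers B1=F, B2=S, B3=T, B4=F, B5=T
input #7 (m=5, r=11): events B2->S, B1->F, B3->F, B4->F, B5->T; covers B1=F, B2=S, B3=F, B4=F, B5=T
input #8 (m=5, r=8): events B2->S, B1->F, B3->T, B4->F, B5->F; covers B1=F, B2=S, B3=T, B4=F, B5=F
input #9 (m=3, r=13): events B2->S, B1->F, B3->F, B4->F, B5->F; covers B1=F, B2=S, B3=F, B4=F, B5=F
union over the pool: B1=F, B2=S, B3=T, B3=F, B4=F, B5=T, B5=F
uncovered (3 of 10): B1=T, B2=E, B4=T
Answer: 3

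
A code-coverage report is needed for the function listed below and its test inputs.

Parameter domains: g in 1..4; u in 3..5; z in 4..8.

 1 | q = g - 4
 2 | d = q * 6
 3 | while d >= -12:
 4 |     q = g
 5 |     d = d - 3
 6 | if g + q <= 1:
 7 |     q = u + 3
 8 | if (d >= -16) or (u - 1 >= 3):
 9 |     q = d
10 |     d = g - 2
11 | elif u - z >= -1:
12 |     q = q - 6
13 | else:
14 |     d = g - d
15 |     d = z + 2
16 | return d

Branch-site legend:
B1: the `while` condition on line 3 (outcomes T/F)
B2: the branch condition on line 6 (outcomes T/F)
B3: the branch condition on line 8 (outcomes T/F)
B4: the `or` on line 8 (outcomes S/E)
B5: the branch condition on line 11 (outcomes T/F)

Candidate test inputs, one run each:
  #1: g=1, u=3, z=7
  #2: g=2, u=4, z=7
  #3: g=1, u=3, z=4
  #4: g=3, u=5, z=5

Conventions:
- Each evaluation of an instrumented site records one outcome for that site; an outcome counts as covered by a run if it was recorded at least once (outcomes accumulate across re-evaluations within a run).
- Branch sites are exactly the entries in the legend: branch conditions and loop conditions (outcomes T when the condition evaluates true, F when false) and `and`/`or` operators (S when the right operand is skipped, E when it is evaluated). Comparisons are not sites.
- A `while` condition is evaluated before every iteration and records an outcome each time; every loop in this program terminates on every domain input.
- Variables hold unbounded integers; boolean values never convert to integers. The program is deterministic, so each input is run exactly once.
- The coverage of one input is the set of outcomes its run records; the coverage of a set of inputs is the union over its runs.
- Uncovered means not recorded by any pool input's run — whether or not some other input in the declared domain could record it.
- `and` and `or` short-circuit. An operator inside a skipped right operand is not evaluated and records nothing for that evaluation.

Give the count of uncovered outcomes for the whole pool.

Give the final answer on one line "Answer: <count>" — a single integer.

test 1 (g=1, u=3, z=7) fires B1->F, B2->T, B4->E, B3->F, B5->F; hits B1=F, B2=T, B3=F, B4=E, B5=F
test 2 (g=2, u=4, z=7) fires B1->T, B1->F, B2->F, B4->S, B3->T; hits B1=T, B1=F, B2=F, B3=T, B4=S
test 3 (g=1, u=3, z=4) fires B1->F, B2->T, B4->E, B3->F, B5->T; hits B1=F, B2=T, B3=F, B4=E, B5=T
test 4 (g=3, u=5, z=5) fires B1->T, B1->T, B1->T, B1->F, B2->F, B4->S, B3->T; hits B1=T, B1=F, B2=F, B3=T, B4=S
union over the pool: B1=T, B1=F, B2=T, B2=F, B3=T, B3=F, B4=S, B4=E, B5=T, B5=F
uncovered (0 of 10): none

Answer: 0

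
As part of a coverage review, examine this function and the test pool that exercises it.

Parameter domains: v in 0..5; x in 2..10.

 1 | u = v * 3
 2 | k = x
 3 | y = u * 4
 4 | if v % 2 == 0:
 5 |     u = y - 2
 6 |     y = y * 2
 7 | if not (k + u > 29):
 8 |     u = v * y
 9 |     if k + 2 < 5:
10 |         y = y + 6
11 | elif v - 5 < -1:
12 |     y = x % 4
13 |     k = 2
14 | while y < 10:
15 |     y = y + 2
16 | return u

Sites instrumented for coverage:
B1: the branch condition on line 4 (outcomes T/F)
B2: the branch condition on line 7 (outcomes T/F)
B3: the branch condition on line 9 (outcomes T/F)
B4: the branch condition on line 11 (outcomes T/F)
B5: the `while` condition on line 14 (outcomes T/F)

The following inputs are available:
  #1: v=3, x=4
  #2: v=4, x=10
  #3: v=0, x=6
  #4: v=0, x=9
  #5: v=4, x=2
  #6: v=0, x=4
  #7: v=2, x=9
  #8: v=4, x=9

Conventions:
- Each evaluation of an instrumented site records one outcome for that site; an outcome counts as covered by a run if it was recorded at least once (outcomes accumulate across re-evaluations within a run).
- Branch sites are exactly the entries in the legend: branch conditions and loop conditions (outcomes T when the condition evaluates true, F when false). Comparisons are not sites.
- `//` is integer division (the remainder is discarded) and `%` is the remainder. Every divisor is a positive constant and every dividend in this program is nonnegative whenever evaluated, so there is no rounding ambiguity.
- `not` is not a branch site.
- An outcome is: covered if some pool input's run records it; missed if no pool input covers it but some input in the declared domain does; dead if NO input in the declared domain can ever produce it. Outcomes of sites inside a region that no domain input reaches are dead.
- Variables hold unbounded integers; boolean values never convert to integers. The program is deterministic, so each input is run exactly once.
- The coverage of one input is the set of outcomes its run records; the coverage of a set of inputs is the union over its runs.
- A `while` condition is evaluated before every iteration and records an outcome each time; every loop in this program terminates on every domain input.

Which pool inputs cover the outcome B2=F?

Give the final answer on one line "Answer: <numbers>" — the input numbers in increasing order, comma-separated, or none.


input #1 (v=3, x=4): does not record B2=F
input #2 (v=4, x=10): records B2=F
input #3 (v=0, x=6): does not record B2=F
input #4 (v=0, x=9): does not record B2=F
input #5 (v=4, x=2): records B2=F
input #6 (v=0, x=4): does not record B2=F
input #7 (v=2, x=9): records B2=F
input #8 (v=4, x=9): records B2=F
Answer: 2, 5, 7, 8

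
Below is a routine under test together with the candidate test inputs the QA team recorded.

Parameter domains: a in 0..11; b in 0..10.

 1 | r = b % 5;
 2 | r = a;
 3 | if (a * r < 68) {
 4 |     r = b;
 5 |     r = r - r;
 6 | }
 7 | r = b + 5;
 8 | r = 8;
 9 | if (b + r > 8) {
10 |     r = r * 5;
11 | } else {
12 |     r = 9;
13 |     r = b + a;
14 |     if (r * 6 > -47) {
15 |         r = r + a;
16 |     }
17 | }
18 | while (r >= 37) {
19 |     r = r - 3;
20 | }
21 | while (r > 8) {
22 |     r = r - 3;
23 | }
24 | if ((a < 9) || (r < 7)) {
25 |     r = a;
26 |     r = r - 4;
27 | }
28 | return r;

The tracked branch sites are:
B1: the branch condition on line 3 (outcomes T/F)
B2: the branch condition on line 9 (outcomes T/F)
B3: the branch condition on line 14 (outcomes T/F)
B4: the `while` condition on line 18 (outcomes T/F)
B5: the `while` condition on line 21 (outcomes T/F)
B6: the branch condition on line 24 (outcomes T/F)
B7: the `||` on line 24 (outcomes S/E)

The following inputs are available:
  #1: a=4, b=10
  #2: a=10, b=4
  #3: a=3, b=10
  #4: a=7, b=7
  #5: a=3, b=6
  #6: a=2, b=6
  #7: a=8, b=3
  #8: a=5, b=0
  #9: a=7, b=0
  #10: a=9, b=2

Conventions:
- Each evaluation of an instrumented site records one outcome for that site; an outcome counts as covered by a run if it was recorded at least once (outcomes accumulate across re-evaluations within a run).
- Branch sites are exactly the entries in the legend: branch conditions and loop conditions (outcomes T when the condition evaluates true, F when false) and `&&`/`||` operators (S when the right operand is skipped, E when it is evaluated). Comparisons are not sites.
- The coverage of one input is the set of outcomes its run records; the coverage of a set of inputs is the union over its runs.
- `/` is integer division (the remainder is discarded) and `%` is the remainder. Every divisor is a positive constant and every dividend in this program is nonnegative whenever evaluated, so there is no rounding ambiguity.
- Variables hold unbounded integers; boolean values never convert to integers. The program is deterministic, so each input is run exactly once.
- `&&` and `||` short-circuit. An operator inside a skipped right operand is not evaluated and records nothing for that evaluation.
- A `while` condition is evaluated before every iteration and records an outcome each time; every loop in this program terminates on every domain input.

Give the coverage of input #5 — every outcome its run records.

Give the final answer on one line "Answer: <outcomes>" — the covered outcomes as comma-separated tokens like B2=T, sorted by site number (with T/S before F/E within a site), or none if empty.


Event log for input #5 (a=3, b=6):
  B1->T, B2->T, B4->T, B4->T, B4->F, B5->T, B5->T, B5->T, B5->T, B5->T
  B5->T, B5->T, B5->T, B5->T, B5->F, B7->S, B6->T
collecting distinct outcomes: B1=T, B2=T, B4=T, B4=F, B5=T, B5=F, B6=T, B7=S
Answer: B1=T, B2=T, B4=T, B4=F, B5=T, B5=F, B6=T, B7=S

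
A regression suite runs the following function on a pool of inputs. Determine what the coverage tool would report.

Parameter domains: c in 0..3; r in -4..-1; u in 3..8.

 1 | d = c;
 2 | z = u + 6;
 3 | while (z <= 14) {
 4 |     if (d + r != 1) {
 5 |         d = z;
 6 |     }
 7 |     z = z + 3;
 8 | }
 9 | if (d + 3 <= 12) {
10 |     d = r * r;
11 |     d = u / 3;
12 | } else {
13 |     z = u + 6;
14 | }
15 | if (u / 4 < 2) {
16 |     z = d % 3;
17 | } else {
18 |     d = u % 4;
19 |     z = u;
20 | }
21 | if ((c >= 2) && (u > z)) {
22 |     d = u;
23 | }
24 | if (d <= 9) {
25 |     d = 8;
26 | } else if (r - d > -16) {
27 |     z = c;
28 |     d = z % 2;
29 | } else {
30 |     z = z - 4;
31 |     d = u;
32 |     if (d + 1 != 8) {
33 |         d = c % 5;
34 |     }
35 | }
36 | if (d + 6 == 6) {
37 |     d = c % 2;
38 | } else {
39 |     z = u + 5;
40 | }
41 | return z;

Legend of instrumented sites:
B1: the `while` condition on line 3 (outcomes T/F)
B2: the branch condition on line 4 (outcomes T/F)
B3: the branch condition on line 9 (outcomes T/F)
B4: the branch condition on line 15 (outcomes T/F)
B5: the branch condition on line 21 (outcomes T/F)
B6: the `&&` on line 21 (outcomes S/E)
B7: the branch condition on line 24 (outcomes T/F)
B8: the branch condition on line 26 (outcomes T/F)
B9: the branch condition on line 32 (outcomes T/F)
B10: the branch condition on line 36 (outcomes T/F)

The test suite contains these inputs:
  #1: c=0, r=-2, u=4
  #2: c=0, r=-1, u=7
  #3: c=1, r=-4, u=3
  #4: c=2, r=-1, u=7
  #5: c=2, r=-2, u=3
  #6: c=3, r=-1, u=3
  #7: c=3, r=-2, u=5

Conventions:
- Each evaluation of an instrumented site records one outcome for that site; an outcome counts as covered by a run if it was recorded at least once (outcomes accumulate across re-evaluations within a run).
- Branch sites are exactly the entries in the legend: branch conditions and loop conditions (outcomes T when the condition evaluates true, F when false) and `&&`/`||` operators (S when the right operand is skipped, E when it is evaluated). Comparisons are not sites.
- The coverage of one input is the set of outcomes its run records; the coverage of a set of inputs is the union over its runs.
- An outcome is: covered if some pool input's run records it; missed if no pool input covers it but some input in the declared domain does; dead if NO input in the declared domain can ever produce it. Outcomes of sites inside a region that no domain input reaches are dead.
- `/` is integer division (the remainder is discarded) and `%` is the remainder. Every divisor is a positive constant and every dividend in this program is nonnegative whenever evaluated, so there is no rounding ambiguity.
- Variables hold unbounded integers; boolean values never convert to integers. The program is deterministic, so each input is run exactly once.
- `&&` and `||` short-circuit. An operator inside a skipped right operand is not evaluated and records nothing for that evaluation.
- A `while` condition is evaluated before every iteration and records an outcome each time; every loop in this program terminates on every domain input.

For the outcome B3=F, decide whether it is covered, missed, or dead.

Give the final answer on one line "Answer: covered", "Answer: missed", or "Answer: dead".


B3=F is recorded by pool input(s) 1, 2, 3, 5, 6 -> covered
Answer: covered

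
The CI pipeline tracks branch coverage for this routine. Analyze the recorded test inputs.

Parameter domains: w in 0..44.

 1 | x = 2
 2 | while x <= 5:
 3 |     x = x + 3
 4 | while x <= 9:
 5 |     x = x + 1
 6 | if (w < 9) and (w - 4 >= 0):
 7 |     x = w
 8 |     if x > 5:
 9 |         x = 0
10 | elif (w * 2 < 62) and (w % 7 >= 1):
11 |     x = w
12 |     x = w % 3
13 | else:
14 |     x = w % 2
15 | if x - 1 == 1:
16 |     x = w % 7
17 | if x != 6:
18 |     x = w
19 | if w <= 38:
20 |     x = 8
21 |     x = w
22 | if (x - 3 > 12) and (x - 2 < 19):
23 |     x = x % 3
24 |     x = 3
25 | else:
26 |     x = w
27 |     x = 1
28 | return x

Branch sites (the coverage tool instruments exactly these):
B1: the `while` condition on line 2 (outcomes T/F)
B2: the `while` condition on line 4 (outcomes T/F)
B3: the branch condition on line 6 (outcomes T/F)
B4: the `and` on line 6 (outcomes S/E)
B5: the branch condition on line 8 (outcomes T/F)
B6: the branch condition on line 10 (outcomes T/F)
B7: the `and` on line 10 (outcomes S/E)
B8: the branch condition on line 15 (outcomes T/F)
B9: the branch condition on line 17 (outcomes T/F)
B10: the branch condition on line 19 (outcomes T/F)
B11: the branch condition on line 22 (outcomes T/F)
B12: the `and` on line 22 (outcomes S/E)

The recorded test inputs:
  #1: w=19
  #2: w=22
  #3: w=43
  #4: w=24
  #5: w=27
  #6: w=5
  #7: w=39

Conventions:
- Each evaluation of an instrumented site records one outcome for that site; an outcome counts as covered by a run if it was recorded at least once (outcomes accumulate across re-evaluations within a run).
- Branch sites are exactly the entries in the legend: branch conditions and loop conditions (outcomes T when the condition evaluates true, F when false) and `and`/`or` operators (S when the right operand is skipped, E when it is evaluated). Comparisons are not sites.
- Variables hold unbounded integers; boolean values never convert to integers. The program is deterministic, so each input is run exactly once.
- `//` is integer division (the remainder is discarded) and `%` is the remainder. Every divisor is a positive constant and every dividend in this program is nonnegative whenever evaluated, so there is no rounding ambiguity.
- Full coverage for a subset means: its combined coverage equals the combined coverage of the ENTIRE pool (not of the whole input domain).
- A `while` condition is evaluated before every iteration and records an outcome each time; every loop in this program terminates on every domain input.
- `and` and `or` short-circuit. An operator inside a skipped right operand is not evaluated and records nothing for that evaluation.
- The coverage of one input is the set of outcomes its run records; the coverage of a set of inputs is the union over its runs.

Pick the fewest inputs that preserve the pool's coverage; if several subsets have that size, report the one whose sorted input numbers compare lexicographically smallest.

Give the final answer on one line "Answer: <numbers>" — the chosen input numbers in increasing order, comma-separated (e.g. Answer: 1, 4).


test 1 (w=19) fires B1->T, B1->T, B1->F, B2->T, B2->T, B2->F, B4->S, B3->F, B7->E, B6->T, B8->F, B9->T, B10->T, B12->E, ...; hits B1=T, B1=F, B2=T, B2=F, B3=F, B4=S, B6=T, B7=E, B8=F, B9=T, B10=T, B11=T, B12=E
test 2 (w=22) fires B1->T, B1->T, B1->F, B2->T, B2->T, B2->F, B4->S, B3->F, B7->E, B6->T, B8->F, B9->T, B10->T, B12->E, ...; hits B1=T, B1=F, B2=T, B2=F, B3=F, B4=S, B6=T, B7=E, B8=F, B9=T, B10=T, B11=F, B12=E
test 3 (w=43) fires B1->T, B1->T, B1->F, B2->T, B2->T, B2->F, B4->S, B3->F, B7->S, B6->F, B8->F, B9->T, B10->F, B12->E, ...; hits B1=T, B1=F, B2=T, B2=F, B3=F, B4=S, B6=F, B7=S, B8=F, B9=T, B10=F, B11=F, B12=E
test 4 (w=24) fires B1->T, B1->T, B1->F, B2->T, B2->T, B2->F, B4->S, B3->F, B7->E, B6->T, B8->F, B9->T, B10->T, B12->E, ...; hits B1=T, B1=F, B2=T, B2=F, B3=F, B4=S, B6=T, B7=E, B8=F, B9=T, B10=T, B11=F, B12=E
test 5 (w=27) fires B1->T, B1->T, B1->F, B2->T, B2->T, B2->F, B4->S, B3->F, B7->E, B6->T, B8->F, B9->T, B10->T, B12->E, ...; hits B1=T, B1=F, B2=T, B2=F, B3=F, B4=S, B6=T, B7=E, B8=F, B9=T, B10=T, B11=F, B12=E
test 6 (w=5) fires B1->T, B1->T, B1->F, B2->T, B2->T, B2->F, B4->E, B3->T, B5->F, B8->F, B9->T, B10->T, B12->S, B11->F; hits B1=T, B1=F, B2=T, B2=F, B3=T, B4=E, B5=F, B8=F, B9=T, B10=T, B11=F, B12=S
test 7 (w=39) fires B1->T, B1->T, B1->F, B2->T, B2->T, B2->F, B4->S, B3->F, B7->S, B6->F, B8->F, B9->T, B10->F, B12->E, ...; hits B1=T, B1=F, B2=T, B2=F, B3=F, B4=S, B6=F, B7=S, B8=F, B9=T, B10=F, B11=F, B12=E
together the pool reaches 21 outcomes: B1=T, B1=F, B2=T, B2=F, B3=T, B3=F, B4=S, B4=E, B5=F, B6=T, B6=F, B7=S, B7=E, B8=F, B9=T, B10=T, B10=F, B11=T, B11=F, B12=S, B12=E
size 1 is not enough: best union over all size-1 subsets is 13/21
size 2 is not enough: best union over all size-2 subsets is 18/21
inputs {1, 3, 6} (size 3) cover everything; no size-3 subset with a lexicographically smaller index list covers all 21
Answer: 1, 3, 6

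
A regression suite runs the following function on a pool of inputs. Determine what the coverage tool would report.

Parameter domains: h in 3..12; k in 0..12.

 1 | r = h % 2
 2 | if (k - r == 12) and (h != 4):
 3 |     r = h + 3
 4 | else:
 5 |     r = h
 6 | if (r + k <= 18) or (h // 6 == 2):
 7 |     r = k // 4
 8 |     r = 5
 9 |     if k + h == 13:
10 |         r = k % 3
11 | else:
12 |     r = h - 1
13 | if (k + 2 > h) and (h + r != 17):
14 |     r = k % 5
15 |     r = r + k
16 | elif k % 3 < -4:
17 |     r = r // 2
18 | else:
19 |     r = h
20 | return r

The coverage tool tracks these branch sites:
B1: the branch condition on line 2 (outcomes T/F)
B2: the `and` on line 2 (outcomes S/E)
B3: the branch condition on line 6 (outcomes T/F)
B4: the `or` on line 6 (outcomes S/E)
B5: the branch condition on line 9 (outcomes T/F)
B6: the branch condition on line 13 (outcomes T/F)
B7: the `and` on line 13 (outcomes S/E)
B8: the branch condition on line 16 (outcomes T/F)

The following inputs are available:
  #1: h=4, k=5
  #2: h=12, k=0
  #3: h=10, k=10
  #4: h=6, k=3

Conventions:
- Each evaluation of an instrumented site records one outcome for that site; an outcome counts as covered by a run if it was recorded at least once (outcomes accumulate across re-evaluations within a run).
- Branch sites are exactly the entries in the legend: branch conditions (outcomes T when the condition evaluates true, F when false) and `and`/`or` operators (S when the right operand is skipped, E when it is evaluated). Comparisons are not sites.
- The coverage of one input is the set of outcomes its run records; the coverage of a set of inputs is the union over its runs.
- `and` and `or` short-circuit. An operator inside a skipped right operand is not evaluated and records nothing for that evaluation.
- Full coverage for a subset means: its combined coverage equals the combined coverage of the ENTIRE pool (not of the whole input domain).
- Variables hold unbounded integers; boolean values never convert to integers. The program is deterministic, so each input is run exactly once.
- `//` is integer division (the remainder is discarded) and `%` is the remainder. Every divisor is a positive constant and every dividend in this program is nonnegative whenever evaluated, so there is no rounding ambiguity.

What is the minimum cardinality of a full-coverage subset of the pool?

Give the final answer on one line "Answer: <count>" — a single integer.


test 1 (h=4, k=5) fires B2->S, B1->F, B4->S, B3->T, B5->F, B7->E, B6->T; hits B1=F, B2=S, B3=T, B4=S, B5=F, B6=T, B7=E
test 2 (h=12, k=0) fires B2->S, B1->F, B4->S, B3->T, B5->F, B7->S, B6->F, B8->F; hits B1=F, B2=S, B3=T, B4=S, B5=F, B6=F, B7=S, B8=F
test 3 (h=10, k=10) fires B2->S, B1->F, B4->E, B3->F, B7->E, B6->T; hits B1=F, B2=S, B3=F, B4=E, B6=T, B7=E
test 4 (h=6, k=3) fires B2->S, B1->F, B4->S, B3->T, B5->F, B7->S, B6->F, B8->F; hits B1=F, B2=S, B3=T, B4=S, B5=F, B6=F, B7=S, B8=F
the full pool covers 12 outcomes: B1=F, B2=S, B3=T, B3=F, B4=S, B4=E, B5=F, B6=T, B6=F, B7=S, B7=E, B8=F
every size-1 subset falls short of the 12 outcomes (best: 8/12)
at size 2, {2, 3} reaches all 12 outcomes; every lexicographically earlier size-2 subset fails
Answer: 2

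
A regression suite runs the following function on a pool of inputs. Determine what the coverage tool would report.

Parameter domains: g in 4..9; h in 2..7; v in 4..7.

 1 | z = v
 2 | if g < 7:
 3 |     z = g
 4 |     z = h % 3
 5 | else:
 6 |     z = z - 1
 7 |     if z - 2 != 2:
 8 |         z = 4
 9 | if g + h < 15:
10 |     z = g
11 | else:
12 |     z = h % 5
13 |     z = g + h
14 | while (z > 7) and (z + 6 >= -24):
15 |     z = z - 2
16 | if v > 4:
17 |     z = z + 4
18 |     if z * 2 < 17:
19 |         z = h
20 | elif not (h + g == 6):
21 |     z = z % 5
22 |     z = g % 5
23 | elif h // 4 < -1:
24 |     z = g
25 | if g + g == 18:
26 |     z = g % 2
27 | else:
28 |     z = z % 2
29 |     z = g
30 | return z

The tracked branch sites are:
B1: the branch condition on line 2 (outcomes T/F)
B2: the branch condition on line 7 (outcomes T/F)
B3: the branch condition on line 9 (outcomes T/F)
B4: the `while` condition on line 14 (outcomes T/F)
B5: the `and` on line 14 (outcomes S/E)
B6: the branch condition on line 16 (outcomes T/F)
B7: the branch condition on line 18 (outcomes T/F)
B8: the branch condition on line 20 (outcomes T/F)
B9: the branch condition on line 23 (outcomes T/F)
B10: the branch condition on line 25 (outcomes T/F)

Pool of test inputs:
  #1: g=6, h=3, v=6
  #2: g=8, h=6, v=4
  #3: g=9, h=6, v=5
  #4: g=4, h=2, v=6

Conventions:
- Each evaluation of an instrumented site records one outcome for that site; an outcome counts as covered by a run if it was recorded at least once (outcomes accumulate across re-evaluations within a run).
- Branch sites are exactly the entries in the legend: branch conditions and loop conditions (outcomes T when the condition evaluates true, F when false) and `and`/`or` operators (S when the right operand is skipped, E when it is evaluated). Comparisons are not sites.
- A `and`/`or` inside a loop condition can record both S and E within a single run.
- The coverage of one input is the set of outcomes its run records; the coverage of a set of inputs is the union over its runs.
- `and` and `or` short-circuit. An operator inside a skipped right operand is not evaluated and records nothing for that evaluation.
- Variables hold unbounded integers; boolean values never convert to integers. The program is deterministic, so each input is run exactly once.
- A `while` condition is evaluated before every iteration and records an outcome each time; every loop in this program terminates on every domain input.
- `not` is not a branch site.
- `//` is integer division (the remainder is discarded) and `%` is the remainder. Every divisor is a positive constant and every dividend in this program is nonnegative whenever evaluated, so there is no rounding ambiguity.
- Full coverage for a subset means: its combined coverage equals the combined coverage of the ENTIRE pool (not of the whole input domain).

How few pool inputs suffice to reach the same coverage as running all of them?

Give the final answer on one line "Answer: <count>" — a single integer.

#1 (g=6, h=3, v=6) -> B1->T, B3->T, B5->S, B4->F, B6->T, B7->F, B10->F; covered: B1=T, B3=T, B4=F, B5=S, B6=T, B7=F, B10=F
#2 (g=8, h=6, v=4) -> B1->F, B2->T, B3->T, B5->E, B4->T, B5->S, B4->F, B6->F, B8->T, B10->F; covered: B1=F, B2=T, B3=T, B4=T, B4=F, B5=S, B5=E, B6=F, B8=T, B10=F
#3 (g=9, h=6, v=5) -> B1->F, B2->F, B3->F, B5->E, B4->T, B5->E, B4->T, B5->E, B4->T, B5->E, B4->T, B5->S, B4->F, B6->T, ...; covered: B1=F, B2=F, B3=F, B4=T, B4=F, B5=S, B5=E, B6=T, B7=F, B10=T
#4 (g=4, h=2, v=6) -> B1->T, B3->T, B5->S, B4->F, B6->T, B7->T, B10->F; covered: B1=T, B3=T, B4=F, B5=S, B6=T, B7=T, B10=F
pool-wide coverage (17 outcomes): B1=T, B1=F, B2=T, B2=F, B3=T, B3=F, B4=T, B4=F, B5=S, B5=E, B6=T, B6=F, B7=T, B7=F, B8=T, B10=T, B10=F
every size-1 subset falls short of the 17 outcomes (best: 10/17)
every size-2 subset falls short of the 17 outcomes (best: 15/17)
at size 3, {2, 3, 4} reaches all 17 outcomes; every lexicographically earlier size-3 subset fails

Answer: 3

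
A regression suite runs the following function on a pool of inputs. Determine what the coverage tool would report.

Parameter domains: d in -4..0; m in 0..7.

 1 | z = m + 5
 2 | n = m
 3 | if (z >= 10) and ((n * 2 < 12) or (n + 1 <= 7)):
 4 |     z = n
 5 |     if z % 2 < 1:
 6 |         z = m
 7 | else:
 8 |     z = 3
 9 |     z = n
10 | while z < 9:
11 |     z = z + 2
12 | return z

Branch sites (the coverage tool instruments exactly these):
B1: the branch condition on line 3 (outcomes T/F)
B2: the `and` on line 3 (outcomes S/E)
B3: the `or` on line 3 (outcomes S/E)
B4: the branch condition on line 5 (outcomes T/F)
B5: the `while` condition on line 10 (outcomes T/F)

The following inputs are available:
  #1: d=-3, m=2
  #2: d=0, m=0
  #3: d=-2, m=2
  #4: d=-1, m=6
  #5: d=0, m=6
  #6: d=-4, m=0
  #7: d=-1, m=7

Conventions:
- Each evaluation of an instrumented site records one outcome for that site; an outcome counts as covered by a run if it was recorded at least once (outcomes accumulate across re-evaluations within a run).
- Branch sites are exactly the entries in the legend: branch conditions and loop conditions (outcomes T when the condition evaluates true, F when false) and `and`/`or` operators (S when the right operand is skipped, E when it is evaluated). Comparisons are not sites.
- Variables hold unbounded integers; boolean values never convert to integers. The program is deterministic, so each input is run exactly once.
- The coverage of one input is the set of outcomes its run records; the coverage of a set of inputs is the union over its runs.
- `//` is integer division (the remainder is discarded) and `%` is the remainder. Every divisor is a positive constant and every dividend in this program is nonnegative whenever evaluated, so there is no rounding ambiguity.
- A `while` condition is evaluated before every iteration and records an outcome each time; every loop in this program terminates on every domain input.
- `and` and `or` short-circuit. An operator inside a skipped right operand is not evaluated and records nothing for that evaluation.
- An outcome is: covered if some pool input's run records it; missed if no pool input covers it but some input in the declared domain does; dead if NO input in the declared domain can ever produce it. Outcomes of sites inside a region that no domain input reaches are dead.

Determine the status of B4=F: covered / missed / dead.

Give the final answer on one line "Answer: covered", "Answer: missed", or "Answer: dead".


no pool input records B4=F
but domain input (d=-4, m=5) does record it -> reachable, so missed
Answer: missed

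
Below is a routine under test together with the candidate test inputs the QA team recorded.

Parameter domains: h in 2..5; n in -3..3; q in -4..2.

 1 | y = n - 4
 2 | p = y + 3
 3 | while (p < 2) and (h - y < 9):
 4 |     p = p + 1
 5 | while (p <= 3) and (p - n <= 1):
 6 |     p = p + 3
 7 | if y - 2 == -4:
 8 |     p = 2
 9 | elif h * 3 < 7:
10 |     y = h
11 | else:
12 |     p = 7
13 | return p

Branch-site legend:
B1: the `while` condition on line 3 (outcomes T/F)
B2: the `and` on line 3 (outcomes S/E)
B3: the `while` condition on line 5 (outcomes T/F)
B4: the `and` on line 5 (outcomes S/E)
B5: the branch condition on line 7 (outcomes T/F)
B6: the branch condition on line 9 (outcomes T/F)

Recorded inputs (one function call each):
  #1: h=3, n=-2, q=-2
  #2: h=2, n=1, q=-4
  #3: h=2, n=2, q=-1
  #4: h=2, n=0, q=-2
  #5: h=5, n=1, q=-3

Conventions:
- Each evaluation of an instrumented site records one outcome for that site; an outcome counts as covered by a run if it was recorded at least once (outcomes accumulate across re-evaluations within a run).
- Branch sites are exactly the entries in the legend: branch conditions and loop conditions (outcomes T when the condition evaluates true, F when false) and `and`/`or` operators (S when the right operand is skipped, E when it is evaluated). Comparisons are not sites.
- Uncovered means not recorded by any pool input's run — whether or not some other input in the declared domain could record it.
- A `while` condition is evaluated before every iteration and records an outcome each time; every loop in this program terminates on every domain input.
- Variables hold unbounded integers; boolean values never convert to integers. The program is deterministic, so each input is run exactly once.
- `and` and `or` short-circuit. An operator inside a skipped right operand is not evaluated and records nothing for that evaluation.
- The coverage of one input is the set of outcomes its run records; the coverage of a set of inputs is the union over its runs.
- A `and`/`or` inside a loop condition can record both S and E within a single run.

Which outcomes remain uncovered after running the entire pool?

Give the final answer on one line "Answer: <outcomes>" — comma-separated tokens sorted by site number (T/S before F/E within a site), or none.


input #1, h=3, n=-2, q=-2: outcomes B1=F, B2=E, B3=T, B3=F, B4=E, B5=F, B6=F
input #2, h=2, n=1, q=-4: outcomes B1=T, B1=F, B2=S, B2=E, B3=T, B3=F, B4=S, B4=E, B5=F, B6=T
input #3, h=2, n=2, q=-1: outcomes B1=T, B1=F, B2=S, B2=E, B3=T, B3=F, B4=S, B4=E, B5=T
input #4, h=2, n=0, q=-2: outcomes B1=T, B1=F, B2=S, B2=E, B3=F, B4=E, B5=F, B6=T
input #5, h=5, n=1, q=-3: outcomes B1=T, B1=F, B2=S, B2=E, B3=T, B3=F, B4=S, B4=E, B5=F, B6=F
union over the pool: B1=T, B1=F, B2=S, B2=E, B3=T, B3=F, B4=S, B4=E, B5=T, B5=F, B6=T, B6=F
uncovered (0 of 12): none
Answer: none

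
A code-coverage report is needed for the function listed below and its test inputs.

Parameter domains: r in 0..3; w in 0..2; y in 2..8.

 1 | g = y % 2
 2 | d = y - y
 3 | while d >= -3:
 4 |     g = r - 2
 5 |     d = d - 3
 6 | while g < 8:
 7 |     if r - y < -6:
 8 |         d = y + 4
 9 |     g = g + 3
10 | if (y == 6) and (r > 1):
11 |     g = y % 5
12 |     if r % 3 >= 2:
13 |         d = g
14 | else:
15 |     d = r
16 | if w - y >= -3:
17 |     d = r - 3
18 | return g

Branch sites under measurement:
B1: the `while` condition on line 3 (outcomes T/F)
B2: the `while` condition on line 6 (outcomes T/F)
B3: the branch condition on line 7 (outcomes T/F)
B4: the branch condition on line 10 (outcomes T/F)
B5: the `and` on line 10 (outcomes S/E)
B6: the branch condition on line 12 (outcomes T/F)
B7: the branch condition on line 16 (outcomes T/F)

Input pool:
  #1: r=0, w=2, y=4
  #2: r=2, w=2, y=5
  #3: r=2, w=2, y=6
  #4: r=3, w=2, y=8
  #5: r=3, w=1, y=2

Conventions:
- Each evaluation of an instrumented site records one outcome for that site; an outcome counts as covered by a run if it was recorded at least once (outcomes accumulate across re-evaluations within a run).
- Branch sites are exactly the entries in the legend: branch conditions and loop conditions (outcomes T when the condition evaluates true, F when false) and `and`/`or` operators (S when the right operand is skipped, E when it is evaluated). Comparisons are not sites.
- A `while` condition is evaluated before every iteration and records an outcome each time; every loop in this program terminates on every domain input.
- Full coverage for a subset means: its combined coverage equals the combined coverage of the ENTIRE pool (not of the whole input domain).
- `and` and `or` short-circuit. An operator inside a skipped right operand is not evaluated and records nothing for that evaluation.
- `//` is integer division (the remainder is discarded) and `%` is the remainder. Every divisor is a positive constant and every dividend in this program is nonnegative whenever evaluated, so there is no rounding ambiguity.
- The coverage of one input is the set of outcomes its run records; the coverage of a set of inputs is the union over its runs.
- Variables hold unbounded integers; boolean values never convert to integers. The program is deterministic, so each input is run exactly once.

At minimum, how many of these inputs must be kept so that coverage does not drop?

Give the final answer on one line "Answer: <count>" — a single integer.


input #1 (r=0, w=2, y=4): events B1->T, B1->T, B1->F, B2->T, B3->F, B2->T, B3->F, B2->T, B3->F, B2->T, B3->F, B2->F, B5->S, B4->F, ...; covers B1=T, B1=F, B2=T, B2=F, B3=F, B4=F, B5=S, B7=T
input #2 (r=2, w=2, y=5): events B1->T, B1->T, B1->F, B2->T, B3->F, B2->T, B3->F, B2->T, B3->F, B2->F, B5->S, B4->F, B7->T; covers B1=T, B1=F, B2=T, B2=F, B3=F, B4=F, B5=S, B7=T
input #3 (r=2, w=2, y=6): events B1->T, B1->T, B1->F, B2->T, B3->F, B2->T, B3->F, B2->T, B3->F, B2->F, B5->E, B4->T, B6->T, B7->F; covers B1=T, B1=F, B2=T, B2=F, B3=F, B4=T, B5=E, B6=T, B7=F
input #4 (r=3, w=2, y=8): events B1->T, B1->T, B1->F, B2->T, B3->F, B2->T, B3->F, B2->T, B3->F, B2->F, B5->S, B4->F, B7->F; covers B1=T, B1=F, B2=T, B2=F, B3=F, B4=F, B5=S, B7=F
input #5 (r=3, w=1, y=2): events B1->T, B1->T, B1->F, B2->T, B3->F, B2->T, B3->F, B2->T, B3->F, B2->F, B5->S, B4->F, B7->T; covers B1=T, B1=F, B2=T, B2=F, B3=F, B4=F, B5=S, B7=T
union over all inputs: B1=T, B1=F, B2=T, B2=F, B3=F, B4=T, B4=F, B5=S, B5=E, B6=T, B7=T, B7=F (12 outcomes)
size 1 is not enough: best union over all size-1 subsets is 9/12
size 2: inputs {1, 3} cover all 12 outcomes, and no lexicographically smaller subset of this size does
Answer: 2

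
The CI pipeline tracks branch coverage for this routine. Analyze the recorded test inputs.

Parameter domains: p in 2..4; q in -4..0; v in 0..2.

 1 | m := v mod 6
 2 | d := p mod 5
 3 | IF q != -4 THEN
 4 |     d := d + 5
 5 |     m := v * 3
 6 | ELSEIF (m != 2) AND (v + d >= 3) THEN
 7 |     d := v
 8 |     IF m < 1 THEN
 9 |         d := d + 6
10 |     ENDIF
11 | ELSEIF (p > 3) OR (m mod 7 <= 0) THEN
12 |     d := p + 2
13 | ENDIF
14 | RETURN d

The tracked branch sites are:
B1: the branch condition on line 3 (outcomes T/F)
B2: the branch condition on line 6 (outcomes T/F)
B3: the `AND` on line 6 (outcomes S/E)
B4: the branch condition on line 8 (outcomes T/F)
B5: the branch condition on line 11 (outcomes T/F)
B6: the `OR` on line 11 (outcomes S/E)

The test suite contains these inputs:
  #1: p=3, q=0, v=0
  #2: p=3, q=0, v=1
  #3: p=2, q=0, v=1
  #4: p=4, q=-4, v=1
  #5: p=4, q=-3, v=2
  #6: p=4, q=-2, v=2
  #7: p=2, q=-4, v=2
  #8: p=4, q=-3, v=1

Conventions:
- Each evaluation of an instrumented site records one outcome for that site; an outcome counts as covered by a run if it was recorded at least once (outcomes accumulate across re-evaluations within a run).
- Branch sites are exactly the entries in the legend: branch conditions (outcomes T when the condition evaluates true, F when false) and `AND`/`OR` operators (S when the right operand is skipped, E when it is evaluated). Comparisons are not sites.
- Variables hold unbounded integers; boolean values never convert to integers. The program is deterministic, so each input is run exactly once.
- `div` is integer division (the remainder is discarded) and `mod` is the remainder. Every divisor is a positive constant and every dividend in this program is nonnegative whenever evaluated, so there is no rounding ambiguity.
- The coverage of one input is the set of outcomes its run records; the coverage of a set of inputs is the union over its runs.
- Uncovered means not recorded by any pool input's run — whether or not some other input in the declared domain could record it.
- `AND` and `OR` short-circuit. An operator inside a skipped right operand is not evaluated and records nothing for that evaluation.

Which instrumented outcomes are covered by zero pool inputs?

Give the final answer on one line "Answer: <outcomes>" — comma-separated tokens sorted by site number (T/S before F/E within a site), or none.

#1 (p=3, q=0, v=0) -> B1->T; covered: B1=T
#2 (p=3, q=0, v=1) -> B1->T; covered: B1=T
#3 (p=2, q=0, v=1) -> B1->T; covered: B1=T
#4 (p=4, q=-4, v=1) -> B1->F, B3->E, B2->T, B4->F; covered: B1=F, B2=T, B3=E, B4=F
#5 (p=4, q=-3, v=2) -> B1->T; covered: B1=T
#6 (p=4, q=-2, v=2) -> B1->T; covered: B1=T
#7 (p=2, q=-4, v=2) -> B1->F, B3->S, B2->F, B6->E, B5->F; covered: B1=F, B2=F, B3=S, B5=F, B6=E
#8 (p=4, q=-3, v=1) -> B1->T; covered: B1=T
union over the pool: B1=T, B1=F, B2=T, B2=F, B3=S, B3=E, B4=F, B5=F, B6=E
uncovered (3 of 12): B4=T, B5=T, B6=S

Answer: B4=T, B5=T, B6=S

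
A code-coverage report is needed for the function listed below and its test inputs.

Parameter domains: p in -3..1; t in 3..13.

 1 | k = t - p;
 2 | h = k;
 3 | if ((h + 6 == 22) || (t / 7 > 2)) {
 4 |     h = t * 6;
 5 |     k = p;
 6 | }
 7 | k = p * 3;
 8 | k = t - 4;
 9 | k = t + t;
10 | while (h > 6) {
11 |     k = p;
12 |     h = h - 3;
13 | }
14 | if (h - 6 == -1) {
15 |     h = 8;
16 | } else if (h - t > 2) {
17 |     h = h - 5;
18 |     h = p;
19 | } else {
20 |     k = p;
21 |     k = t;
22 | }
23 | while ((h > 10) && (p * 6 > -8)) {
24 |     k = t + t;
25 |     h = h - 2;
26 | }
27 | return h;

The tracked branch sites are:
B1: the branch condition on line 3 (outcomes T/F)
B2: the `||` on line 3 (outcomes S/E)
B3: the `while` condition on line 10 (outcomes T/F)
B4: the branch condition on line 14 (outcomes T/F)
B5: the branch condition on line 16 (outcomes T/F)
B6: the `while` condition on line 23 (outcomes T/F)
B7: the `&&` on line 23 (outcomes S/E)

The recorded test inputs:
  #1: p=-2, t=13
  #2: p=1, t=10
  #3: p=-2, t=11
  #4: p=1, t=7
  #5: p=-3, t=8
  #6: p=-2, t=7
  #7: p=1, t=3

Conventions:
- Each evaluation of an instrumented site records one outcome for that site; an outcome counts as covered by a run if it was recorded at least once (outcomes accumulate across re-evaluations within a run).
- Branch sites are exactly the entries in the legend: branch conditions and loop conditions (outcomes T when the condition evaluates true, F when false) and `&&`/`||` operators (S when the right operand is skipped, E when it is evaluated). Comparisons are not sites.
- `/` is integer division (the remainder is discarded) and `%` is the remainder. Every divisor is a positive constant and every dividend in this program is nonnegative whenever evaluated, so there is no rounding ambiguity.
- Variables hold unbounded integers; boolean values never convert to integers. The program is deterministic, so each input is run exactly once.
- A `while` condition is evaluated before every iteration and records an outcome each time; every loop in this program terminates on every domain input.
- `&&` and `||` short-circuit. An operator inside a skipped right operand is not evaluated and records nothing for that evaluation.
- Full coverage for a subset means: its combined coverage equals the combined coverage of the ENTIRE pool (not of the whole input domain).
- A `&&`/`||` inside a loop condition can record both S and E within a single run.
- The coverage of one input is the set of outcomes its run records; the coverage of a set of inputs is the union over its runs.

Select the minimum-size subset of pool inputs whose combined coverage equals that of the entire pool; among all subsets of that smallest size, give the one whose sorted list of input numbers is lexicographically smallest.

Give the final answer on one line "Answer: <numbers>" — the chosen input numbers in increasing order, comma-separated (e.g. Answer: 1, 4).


input #1 (p=-2, t=13): covers B1=F, B2=E, B3=T, B3=F, B4=F, B5=F, B6=F, B7=S
input #2 (p=1, t=10): covers B1=F, B2=E, B3=T, B3=F, B4=F, B5=F, B6=F, B7=S
input #3 (p=-2, t=11): covers B1=F, B2=E, B3=T, B3=F, B4=F, B5=F, B6=F, B7=S
input #4 (p=1, t=7): covers B1=F, B2=E, B3=F, B4=F, B5=F, B6=F, B7=S
input #5 (p=-3, t=8): covers B1=F, B2=E, B3=T, B3=F, B4=T, B6=F, B7=S
input #6 (p=-2, t=7): covers B1=F, B2=E, B3=T, B3=F, B4=F, B5=F, B6=F, B7=S
input #7 (p=1, t=3): covers B1=F, B2=E, B3=F, B4=F, B5=F, B6=F, B7=S
together the pool reaches 9 outcomes: B1=F, B2=E, B3=T, B3=F, B4=T, B4=F, B5=F, B6=F, B7=S
every size-1 subset falls short of the 9 outcomes (best: 8/9)
size 2: inputs {1, 5} cover all 9 outcomes, and no lexicographically smaller subset of this size does
Answer: 1, 5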